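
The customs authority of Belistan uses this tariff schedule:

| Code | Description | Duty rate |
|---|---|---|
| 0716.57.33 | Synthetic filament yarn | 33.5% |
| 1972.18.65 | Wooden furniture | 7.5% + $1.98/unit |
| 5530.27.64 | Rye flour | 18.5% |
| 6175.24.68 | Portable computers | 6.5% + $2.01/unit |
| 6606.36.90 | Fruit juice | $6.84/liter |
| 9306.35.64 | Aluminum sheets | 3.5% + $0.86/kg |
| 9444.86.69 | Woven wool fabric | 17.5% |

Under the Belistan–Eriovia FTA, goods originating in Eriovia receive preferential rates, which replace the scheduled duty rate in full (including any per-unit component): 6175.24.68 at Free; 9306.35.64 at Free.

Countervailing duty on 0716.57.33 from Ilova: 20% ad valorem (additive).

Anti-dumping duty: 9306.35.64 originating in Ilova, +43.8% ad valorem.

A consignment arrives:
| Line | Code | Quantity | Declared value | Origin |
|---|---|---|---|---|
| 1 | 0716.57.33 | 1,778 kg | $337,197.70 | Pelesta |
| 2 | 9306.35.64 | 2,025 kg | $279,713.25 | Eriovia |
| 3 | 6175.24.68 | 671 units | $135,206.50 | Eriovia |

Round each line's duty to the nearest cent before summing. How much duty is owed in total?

$112,961.23

Line 1 (0716.57.33, Pelesta, 1,778 kg, $337,197.70):
Base rate for 0716.57.33 is 33.5%.
The additional-duty order on 0716.57.33 targets Ilova, not Pelesta; it does not apply.
Duty = $337,197.70 × 33.5% = $112,961.23.
Line 2 (9306.35.64, Eriovia, 2,025 kg, $279,713.25):
Base rate for 9306.35.64 is 3.5% + $0.86/kg.
Origin Eriovia qualifies under the Belistan–Eriovia agreement and 9306.35.64 is covered: preferential rate Free applies instead.
The additional-duty order on 9306.35.64 targets Ilova, not Eriovia; it does not apply.
Duty = $279,713.25 × 0% = $0.00.
Line 3 (6175.24.68, Eriovia, 671 units, $135,206.50):
Base rate for 6175.24.68 is 6.5% + $2.01/unit.
Origin Eriovia qualifies under the Belistan–Eriovia agreement and 6175.24.68 is covered: preferential rate Free applies instead.
Duty = $135,206.50 × 0% = $0.00.
Total = $112,961.23 + $0.00 + $0.00 = $112,961.23.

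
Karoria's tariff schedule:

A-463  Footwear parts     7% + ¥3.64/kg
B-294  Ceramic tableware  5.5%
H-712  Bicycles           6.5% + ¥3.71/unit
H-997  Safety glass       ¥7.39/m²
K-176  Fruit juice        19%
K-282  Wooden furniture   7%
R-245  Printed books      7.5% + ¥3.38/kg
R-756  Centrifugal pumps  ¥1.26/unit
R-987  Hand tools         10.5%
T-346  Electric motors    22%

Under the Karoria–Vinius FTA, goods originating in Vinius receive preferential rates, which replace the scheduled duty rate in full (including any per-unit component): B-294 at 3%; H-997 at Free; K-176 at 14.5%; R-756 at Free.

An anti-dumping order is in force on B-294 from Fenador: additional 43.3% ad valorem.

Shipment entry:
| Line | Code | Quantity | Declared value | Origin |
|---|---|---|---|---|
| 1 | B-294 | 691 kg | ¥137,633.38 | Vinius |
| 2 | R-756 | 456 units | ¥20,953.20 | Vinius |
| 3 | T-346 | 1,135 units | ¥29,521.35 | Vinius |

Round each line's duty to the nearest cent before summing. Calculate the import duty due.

¥10,623.70

Line 1 (B-294, Vinius, 691 kg, ¥137,633.38):
Base rate for B-294 is 5.5%.
Origin Vinius qualifies under the Karoria–Vinius agreement and B-294 is covered: preferential rate 3% applies instead.
The additional-duty order on B-294 targets Fenador, not Vinius; it does not apply.
Duty = ¥137,633.38 × 3% = ¥4,129.00.
Line 2 (R-756, Vinius, 456 units, ¥20,953.20):
Base rate for R-756 is ¥1.26/unit.
Origin Vinius qualifies under the Karoria–Vinius agreement and R-756 is covered: preferential rate Free applies instead.
Duty = ¥20,953.20 × 0% = ¥0.00.
Line 3 (T-346, Vinius, 1,135 units, ¥29,521.35):
Base rate for T-346 is 22%.
Origin Vinius is the FTA partner but T-346 is not on the preference list; base rate stands.
Duty = ¥29,521.35 × 22% = ¥6,494.70.
Total = ¥4,129.00 + ¥0.00 + ¥6,494.70 = ¥10,623.70.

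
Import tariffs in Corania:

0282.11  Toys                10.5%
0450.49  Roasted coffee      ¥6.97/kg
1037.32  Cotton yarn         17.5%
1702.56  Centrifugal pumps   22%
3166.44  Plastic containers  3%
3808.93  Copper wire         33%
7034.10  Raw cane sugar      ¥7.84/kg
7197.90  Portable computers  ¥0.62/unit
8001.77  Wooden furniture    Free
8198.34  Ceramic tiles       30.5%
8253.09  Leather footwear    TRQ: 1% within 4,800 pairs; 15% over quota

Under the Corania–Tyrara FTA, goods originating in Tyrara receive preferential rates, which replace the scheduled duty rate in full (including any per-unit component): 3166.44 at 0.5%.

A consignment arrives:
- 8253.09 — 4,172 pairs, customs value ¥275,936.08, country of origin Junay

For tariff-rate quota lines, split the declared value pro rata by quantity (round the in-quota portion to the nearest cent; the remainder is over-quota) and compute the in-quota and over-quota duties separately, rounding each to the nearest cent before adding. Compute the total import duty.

Line 1 (8253.09, Junay, 4,172 pairs, ¥275,936.08):
Code 8253.09 is under a tariff-rate quota (threshold 4,800 pairs). Quantity 4,172 pairs is within the quota, so the in-quota rate 1% applies to the full value.
Duty = ¥275,936.08 × 1% = ¥2,759.36.

¥2,759.36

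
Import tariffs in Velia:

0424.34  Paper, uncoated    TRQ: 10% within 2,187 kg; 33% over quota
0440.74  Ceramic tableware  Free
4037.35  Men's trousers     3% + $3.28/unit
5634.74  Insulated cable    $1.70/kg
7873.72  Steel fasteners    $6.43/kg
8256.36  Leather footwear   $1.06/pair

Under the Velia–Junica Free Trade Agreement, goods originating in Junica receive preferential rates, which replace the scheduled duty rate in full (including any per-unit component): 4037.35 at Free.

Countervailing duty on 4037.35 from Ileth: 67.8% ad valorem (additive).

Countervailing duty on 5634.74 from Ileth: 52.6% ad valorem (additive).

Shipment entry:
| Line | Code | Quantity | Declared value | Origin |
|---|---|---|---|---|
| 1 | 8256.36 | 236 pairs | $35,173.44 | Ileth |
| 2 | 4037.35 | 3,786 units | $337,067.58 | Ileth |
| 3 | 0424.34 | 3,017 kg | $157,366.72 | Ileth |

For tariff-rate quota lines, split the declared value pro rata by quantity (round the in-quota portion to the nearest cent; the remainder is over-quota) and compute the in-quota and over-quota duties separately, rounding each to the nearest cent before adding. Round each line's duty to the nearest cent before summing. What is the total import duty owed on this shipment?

Line 1 (8256.36, Ileth, 236 pairs, $35,173.44):
Base rate for 8256.36 is $1.06/pair.
Duty = 236 × $1.06 = $250.16.
Line 2 (4037.35, Ileth, 3,786 units, $337,067.58):
Base rate for 4037.35 is 3% + $3.28/unit.
4037.35 has an FTA preferential rate, but origin Ileth is not Junica; base rate stands.
Additional duty on 4037.35 from Ileth: +67.8%. Applied ad valorem rate: 3% + 67.8% = 70.8%.
Duty = $337,067.58 × 70.8% + 3,786 × $3.28 = $251,061.93.
Line 3 (0424.34, Ileth, 3,017 kg, $157,366.72):
Code 0424.34 is under a tariff-rate quota (threshold 2,187 kg). In-quota: 2,187 kg at 10%; over-quota: 830 kg at 33%.
Pro-rata value split: in-quota = $157,366.72 × 2,187/3,017 = $114,073.92; over-quota = $157,366.72 − $114,073.92 = $43,292.80.
In-quota duty = $114,073.92 × 10% = $11,407.39. Over-quota duty = $43,292.80 × 33% = $14,286.62.
Line duty = $11,407.39 + $14,286.62 = $25,694.01.
Total = $250.16 + $251,061.93 + $25,694.01 = $277,006.10.

$277,006.10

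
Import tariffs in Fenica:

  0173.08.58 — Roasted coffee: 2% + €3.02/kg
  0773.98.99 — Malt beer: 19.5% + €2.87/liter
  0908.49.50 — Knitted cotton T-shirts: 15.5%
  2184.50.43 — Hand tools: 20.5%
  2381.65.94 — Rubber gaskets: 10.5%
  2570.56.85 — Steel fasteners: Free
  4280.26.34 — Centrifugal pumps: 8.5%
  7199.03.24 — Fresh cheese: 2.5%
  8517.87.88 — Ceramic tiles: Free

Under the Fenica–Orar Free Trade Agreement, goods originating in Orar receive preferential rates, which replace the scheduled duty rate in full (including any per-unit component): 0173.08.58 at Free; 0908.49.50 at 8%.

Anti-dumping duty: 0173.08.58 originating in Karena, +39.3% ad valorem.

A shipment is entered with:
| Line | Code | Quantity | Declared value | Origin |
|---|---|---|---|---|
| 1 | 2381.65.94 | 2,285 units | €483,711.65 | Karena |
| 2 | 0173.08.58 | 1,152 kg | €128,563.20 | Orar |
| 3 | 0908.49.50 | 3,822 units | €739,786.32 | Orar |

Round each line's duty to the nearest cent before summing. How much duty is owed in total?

Line 1 (2381.65.94, Karena, 2,285 units, €483,711.65):
Base rate for 2381.65.94 is 10.5%.
Duty = €483,711.65 × 10.5% = €50,789.72.
Line 2 (0173.08.58, Orar, 1,152 kg, €128,563.20):
Base rate for 0173.08.58 is 2% + €3.02/kg.
Origin Orar qualifies under the Fenica–Orar agreement and 0173.08.58 is covered: preferential rate Free applies instead.
The additional-duty order on 0173.08.58 targets Karena, not Orar; it does not apply.
Duty = €128,563.20 × 0% = €0.00.
Line 3 (0908.49.50, Orar, 3,822 units, €739,786.32):
Base rate for 0908.49.50 is 15.5%.
Origin Orar qualifies under the Fenica–Orar agreement and 0908.49.50 is covered: preferential rate 8% applies instead.
Duty = €739,786.32 × 8% = €59,182.91.
Total = €50,789.72 + €0.00 + €59,182.91 = €109,972.63.

€109,972.63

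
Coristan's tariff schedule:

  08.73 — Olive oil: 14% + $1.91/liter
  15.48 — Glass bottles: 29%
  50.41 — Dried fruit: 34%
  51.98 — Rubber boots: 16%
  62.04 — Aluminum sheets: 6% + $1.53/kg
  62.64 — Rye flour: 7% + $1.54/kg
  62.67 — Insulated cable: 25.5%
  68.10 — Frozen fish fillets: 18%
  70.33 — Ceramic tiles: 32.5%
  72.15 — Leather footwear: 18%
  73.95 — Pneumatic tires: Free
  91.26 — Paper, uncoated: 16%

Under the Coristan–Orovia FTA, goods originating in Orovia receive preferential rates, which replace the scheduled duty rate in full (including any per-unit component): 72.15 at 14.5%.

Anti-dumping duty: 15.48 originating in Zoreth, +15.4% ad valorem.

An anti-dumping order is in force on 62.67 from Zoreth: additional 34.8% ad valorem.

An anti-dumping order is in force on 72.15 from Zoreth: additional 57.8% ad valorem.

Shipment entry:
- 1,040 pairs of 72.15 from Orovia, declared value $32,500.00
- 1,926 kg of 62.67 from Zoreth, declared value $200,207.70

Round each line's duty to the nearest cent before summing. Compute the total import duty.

Line 1 (72.15, Orovia, 1,040 pairs, $32,500.00):
Base rate for 72.15 is 18%.
Origin Orovia qualifies under the Coristan–Orovia agreement and 72.15 is covered: preferential rate 14.5% applies instead.
The additional-duty order on 72.15 targets Zoreth, not Orovia; it does not apply.
Duty = $32,500.00 × 14.5% = $4,712.50.
Line 2 (62.67, Zoreth, 1,926 kg, $200,207.70):
Base rate for 62.67 is 25.5%.
Additional duty on 62.67 from Zoreth: +34.8%. Applied ad valorem rate: 25.5% + 34.8% = 60.3%.
Duty = $200,207.70 × 60.3% = $120,725.24.
Total = $4,712.50 + $120,725.24 = $125,437.74.

$125,437.74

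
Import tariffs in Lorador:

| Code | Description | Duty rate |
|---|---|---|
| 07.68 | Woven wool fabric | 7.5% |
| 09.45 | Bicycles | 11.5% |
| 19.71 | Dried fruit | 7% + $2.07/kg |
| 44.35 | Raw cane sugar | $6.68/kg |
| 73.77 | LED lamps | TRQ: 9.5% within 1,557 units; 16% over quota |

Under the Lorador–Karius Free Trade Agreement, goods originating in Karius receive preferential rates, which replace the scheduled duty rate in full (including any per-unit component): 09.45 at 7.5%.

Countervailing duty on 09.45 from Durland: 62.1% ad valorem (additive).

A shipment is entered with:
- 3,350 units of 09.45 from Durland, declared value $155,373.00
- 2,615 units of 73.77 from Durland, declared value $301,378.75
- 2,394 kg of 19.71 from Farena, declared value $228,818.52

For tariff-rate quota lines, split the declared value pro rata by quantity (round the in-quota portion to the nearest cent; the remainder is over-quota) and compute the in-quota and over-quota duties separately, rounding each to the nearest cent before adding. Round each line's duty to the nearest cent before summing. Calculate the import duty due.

$171,884.13

Line 1 (09.45, Durland, 3,350 units, $155,373.00):
Base rate for 09.45 is 11.5%.
09.45 has an FTA preferential rate, but origin Durland is not Karius; base rate stands.
Additional duty on 09.45 from Durland: +62.1%. Applied ad valorem rate: 11.5% + 62.1% = 73.6%.
Duty = $155,373.00 × 73.6% = $114,354.53.
Line 2 (73.77, Durland, 2,615 units, $301,378.75):
Code 73.77 is under a tariff-rate quota (threshold 1,557 units). In-quota: 1,557 units at 9.5%; over-quota: 1,058 units at 16%.
Pro-rata value split: in-quota = $301,378.75 × 1,557/2,615 = $179,444.25; over-quota = $301,378.75 − $179,444.25 = $121,934.50.
In-quota duty = $179,444.25 × 9.5% = $17,047.20. Over-quota duty = $121,934.50 × 16% = $19,509.52.
Line duty = $17,047.20 + $19,509.52 = $36,556.72.
Line 3 (19.71, Farena, 2,394 kg, $228,818.52):
Base rate for 19.71 is 7% + $2.07/kg.
Duty = $228,818.52 × 7% + 2,394 × $2.07 = $20,972.88.
Total = $114,354.53 + $36,556.72 + $20,972.88 = $171,884.13.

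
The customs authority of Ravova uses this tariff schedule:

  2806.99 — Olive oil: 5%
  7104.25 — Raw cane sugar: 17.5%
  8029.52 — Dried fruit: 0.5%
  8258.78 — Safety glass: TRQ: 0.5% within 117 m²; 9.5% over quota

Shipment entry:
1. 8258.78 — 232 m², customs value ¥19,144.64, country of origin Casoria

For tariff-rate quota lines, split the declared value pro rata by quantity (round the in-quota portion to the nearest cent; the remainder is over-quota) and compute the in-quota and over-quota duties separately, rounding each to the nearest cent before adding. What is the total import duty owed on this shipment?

Line 1 (8258.78, Casoria, 232 m², ¥19,144.64):
Code 8258.78 is under a tariff-rate quota (threshold 117 m²). In-quota: 117 m² at 0.5%; over-quota: 115 m² at 9.5%.
Pro-rata value split: in-quota = ¥19,144.64 × 117/232 = ¥9,654.84; over-quota = ¥19,144.64 − ¥9,654.84 = ¥9,489.80.
In-quota duty = ¥9,654.84 × 0.5% = ¥48.27. Over-quota duty = ¥9,489.80 × 9.5% = ¥901.53.
Line duty = ¥48.27 + ¥901.53 = ¥949.80.

¥949.80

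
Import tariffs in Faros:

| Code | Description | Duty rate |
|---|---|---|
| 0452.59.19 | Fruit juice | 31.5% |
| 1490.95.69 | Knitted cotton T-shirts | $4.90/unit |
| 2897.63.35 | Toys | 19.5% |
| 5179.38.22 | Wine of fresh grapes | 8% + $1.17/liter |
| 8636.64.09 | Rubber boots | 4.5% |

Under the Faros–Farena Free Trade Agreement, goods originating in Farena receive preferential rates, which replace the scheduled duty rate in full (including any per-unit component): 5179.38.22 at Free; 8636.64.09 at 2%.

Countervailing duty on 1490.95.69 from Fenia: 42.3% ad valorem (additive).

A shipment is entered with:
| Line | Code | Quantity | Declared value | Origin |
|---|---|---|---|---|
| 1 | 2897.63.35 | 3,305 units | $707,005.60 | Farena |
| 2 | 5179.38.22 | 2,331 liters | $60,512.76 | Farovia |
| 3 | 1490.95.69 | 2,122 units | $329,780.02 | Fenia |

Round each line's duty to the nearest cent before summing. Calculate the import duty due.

$295,329.13

Line 1 (2897.63.35, Farena, 3,305 units, $707,005.60):
Base rate for 2897.63.35 is 19.5%.
Origin Farena is the FTA partner but 2897.63.35 is not on the preference list; base rate stands.
Duty = $707,005.60 × 19.5% = $137,866.09.
Line 2 (5179.38.22, Farovia, 2,331 liters, $60,512.76):
Base rate for 5179.38.22 is 8% + $1.17/liter.
5179.38.22 has an FTA preferential rate, but origin Farovia is not Farena; base rate stands.
Duty = $60,512.76 × 8% + 2,331 × $1.17 = $7,568.29.
Line 3 (1490.95.69, Fenia, 2,122 units, $329,780.02):
Base rate for 1490.95.69 is $4.90/unit.
Additional duty on 1490.95.69 from Fenia: +42.3% ad valorem. Applied ad valorem rate = 42.3%.
Duty = $329,780.02 × 42.3% + 2,122 × $4.90 = $149,894.75.
Total = $137,866.09 + $7,568.29 + $149,894.75 = $295,329.13.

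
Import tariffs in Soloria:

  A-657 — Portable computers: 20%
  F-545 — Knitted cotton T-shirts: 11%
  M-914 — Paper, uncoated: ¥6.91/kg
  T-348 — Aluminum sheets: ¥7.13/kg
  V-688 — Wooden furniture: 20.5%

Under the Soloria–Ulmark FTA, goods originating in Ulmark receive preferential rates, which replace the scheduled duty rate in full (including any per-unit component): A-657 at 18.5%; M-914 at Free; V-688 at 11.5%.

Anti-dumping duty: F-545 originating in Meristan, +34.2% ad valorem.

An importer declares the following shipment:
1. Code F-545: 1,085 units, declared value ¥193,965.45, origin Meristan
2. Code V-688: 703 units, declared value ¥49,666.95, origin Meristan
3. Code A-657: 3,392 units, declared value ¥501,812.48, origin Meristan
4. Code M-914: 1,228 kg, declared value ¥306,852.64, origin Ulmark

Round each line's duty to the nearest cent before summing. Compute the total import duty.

¥198,216.60

Line 1 (F-545, Meristan, 1,085 units, ¥193,965.45):
Base rate for F-545 is 11%.
Additional duty on F-545 from Meristan: +34.2%. Applied ad valorem rate: 11% + 34.2% = 45.2%.
Duty = ¥193,965.45 × 45.2% = ¥87,672.38.
Line 2 (V-688, Meristan, 703 units, ¥49,666.95):
Base rate for V-688 is 20.5%.
V-688 has an FTA preferential rate, but origin Meristan is not Ulmark; base rate stands.
Duty = ¥49,666.95 × 20.5% = ¥10,181.72.
Line 3 (A-657, Meristan, 3,392 units, ¥501,812.48):
Base rate for A-657 is 20%.
A-657 has an FTA preferential rate, but origin Meristan is not Ulmark; base rate stands.
Duty = ¥501,812.48 × 20% = ¥100,362.50.
Line 4 (M-914, Ulmark, 1,228 kg, ¥306,852.64):
Base rate for M-914 is ¥6.91/kg.
Origin Ulmark qualifies under the Soloria–Ulmark agreement and M-914 is covered: preferential rate Free applies instead.
Duty = ¥306,852.64 × 0% = ¥0.00.
Total = ¥87,672.38 + ¥10,181.72 + ¥100,362.50 + ¥0.00 = ¥198,216.60.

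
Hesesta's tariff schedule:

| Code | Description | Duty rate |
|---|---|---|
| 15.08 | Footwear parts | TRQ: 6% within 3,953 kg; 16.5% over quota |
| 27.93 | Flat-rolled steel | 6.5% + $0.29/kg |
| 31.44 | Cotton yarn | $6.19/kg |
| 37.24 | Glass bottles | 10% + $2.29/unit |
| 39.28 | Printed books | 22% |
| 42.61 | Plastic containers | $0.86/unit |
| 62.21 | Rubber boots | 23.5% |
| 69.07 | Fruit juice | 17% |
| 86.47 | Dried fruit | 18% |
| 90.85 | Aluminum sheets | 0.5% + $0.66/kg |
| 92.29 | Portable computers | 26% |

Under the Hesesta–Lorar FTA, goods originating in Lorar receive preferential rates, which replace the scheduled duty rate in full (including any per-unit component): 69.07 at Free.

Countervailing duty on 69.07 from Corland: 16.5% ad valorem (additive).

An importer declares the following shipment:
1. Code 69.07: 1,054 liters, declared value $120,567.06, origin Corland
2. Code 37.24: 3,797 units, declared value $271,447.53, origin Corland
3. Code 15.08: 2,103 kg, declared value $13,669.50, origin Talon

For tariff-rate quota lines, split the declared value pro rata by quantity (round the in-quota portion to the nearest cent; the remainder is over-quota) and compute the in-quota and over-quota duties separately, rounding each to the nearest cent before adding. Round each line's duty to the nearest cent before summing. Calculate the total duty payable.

Line 1 (69.07, Corland, 1,054 liters, $120,567.06):
Base rate for 69.07 is 17%.
69.07 has an FTA preferential rate, but origin Corland is not Lorar; base rate stands.
Additional duty on 69.07 from Corland: +16.5%. Applied ad valorem rate: 17% + 16.5% = 33.5%.
Duty = $120,567.06 × 33.5% = $40,389.97.
Line 2 (37.24, Corland, 3,797 units, $271,447.53):
Base rate for 37.24 is 10% + $2.29/unit.
Duty = $271,447.53 × 10% + 3,797 × $2.29 = $35,839.88.
Line 3 (15.08, Talon, 2,103 kg, $13,669.50):
Code 15.08 is under a tariff-rate quota (threshold 3,953 kg). Quantity 2,103 kg is within the quota, so the in-quota rate 6% applies to the full value.
Duty = $13,669.50 × 6% = $820.17.
Total = $40,389.97 + $35,839.88 + $820.17 = $77,050.02.

$77,050.02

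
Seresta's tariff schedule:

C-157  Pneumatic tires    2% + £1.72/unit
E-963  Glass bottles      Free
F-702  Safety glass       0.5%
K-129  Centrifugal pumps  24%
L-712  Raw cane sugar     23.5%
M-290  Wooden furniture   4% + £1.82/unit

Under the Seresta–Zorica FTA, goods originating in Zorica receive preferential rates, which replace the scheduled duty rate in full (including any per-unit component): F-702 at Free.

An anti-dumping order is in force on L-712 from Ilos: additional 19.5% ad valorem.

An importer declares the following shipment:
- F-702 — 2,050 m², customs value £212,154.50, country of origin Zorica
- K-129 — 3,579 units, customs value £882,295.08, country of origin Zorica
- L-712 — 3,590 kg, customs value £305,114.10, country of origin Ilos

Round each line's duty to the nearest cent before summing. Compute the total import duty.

Line 1 (F-702, Zorica, 2,050 m², £212,154.50):
Base rate for F-702 is 0.5%.
Origin Zorica qualifies under the Seresta–Zorica agreement and F-702 is covered: preferential rate Free applies instead.
Duty = £212,154.50 × 0% = £0.00.
Line 2 (K-129, Zorica, 3,579 units, £882,295.08):
Base rate for K-129 is 24%.
Origin Zorica is the FTA partner but K-129 is not on the preference list; base rate stands.
Duty = £882,295.08 × 24% = £211,750.82.
Line 3 (L-712, Ilos, 3,590 kg, £305,114.10):
Base rate for L-712 is 23.5%.
Additional duty on L-712 from Ilos: +19.5%. Applied ad valorem rate: 23.5% + 19.5% = 43%.
Duty = £305,114.10 × 43% = £131,199.06.
Total = £0.00 + £211,750.82 + £131,199.06 = £342,949.88.

£342,949.88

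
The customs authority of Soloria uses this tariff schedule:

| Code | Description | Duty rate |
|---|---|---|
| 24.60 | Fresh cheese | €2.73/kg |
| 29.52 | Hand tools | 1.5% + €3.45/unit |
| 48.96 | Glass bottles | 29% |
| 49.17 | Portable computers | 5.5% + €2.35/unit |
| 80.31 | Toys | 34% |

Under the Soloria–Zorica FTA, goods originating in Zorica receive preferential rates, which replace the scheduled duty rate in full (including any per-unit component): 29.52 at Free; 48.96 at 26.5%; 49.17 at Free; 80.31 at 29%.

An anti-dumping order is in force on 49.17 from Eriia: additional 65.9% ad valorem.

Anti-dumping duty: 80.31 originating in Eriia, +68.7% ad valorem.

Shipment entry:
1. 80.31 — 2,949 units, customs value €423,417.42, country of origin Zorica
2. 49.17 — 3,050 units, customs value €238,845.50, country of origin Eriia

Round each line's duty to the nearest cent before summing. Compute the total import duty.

€300,494.24

Line 1 (80.31, Zorica, 2,949 units, €423,417.42):
Base rate for 80.31 is 34%.
Origin Zorica qualifies under the Soloria–Zorica agreement and 80.31 is covered: preferential rate 29% applies instead.
The additional-duty order on 80.31 targets Eriia, not Zorica; it does not apply.
Duty = €423,417.42 × 29% = €122,791.05.
Line 2 (49.17, Eriia, 3,050 units, €238,845.50):
Base rate for 49.17 is 5.5% + €2.35/unit.
49.17 has an FTA preferential rate, but origin Eriia is not Zorica; base rate stands.
Additional duty on 49.17 from Eriia: +65.9%. Applied ad valorem rate: 5.5% + 65.9% = 71.4%.
Duty = €238,845.50 × 71.4% + 3,050 × €2.35 = €177,703.19.
Total = €122,791.05 + €177,703.19 = €300,494.24.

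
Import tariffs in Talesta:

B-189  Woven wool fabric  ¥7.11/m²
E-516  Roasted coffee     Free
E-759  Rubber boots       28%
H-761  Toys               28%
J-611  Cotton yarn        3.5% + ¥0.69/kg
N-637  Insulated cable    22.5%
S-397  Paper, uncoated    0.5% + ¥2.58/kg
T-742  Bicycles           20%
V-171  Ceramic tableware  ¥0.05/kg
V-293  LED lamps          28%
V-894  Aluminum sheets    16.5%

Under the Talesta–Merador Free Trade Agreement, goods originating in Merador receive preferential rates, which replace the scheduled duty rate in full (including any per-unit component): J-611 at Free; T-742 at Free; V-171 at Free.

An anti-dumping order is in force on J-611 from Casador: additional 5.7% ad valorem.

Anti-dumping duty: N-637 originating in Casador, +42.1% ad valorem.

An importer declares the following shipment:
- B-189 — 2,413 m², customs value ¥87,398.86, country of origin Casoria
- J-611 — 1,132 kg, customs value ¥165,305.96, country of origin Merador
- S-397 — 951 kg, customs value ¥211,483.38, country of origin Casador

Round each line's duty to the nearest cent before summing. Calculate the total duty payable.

Line 1 (B-189, Casoria, 2,413 m², ¥87,398.86):
Base rate for B-189 is ¥7.11/m².
Duty = 2,413 × ¥7.11 = ¥17,156.43.
Line 2 (J-611, Merador, 1,132 kg, ¥165,305.96):
Base rate for J-611 is 3.5% + ¥0.69/kg.
Origin Merador qualifies under the Talesta–Merador agreement and J-611 is covered: preferential rate Free applies instead.
The additional-duty order on J-611 targets Casador, not Merador; it does not apply.
Duty = ¥165,305.96 × 0% = ¥0.00.
Line 3 (S-397, Casador, 951 kg, ¥211,483.38):
Base rate for S-397 is 0.5% + ¥2.58/kg.
Duty = ¥211,483.38 × 0.5% + 951 × ¥2.58 = ¥3,511.00.
Total = ¥17,156.43 + ¥0.00 + ¥3,511.00 = ¥20,667.43.

¥20,667.43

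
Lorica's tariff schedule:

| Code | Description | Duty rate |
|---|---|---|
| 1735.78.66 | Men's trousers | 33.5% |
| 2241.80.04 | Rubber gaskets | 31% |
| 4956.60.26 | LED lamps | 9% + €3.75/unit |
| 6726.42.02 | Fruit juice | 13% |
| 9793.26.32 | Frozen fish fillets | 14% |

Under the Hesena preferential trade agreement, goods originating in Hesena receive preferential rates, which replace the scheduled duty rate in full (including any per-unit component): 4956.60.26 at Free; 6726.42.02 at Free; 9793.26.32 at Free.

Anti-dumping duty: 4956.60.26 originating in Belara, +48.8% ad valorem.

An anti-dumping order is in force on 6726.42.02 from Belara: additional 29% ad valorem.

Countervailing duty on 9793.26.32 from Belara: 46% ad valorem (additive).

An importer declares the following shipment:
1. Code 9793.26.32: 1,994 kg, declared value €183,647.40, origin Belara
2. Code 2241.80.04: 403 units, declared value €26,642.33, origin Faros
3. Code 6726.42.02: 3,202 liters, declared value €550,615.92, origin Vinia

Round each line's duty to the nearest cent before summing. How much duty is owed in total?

Line 1 (9793.26.32, Belara, 1,994 kg, €183,647.40):
Base rate for 9793.26.32 is 14%.
9793.26.32 has an FTA preferential rate, but origin Belara is not Hesena; base rate stands.
Additional duty on 9793.26.32 from Belara: +46%. Applied ad valorem rate: 14% + 46% = 60%.
Duty = €183,647.40 × 60% = €110,188.44.
Line 2 (2241.80.04, Faros, 403 units, €26,642.33):
Base rate for 2241.80.04 is 31%.
Duty = €26,642.33 × 31% = €8,259.12.
Line 3 (6726.42.02, Vinia, 3,202 liters, €550,615.92):
Base rate for 6726.42.02 is 13%.
6726.42.02 has an FTA preferential rate, but origin Vinia is not Hesena; base rate stands.
The additional-duty order on 6726.42.02 targets Belara, not Vinia; it does not apply.
Duty = €550,615.92 × 13% = €71,580.07.
Total = €110,188.44 + €8,259.12 + €71,580.07 = €190,027.63.

€190,027.63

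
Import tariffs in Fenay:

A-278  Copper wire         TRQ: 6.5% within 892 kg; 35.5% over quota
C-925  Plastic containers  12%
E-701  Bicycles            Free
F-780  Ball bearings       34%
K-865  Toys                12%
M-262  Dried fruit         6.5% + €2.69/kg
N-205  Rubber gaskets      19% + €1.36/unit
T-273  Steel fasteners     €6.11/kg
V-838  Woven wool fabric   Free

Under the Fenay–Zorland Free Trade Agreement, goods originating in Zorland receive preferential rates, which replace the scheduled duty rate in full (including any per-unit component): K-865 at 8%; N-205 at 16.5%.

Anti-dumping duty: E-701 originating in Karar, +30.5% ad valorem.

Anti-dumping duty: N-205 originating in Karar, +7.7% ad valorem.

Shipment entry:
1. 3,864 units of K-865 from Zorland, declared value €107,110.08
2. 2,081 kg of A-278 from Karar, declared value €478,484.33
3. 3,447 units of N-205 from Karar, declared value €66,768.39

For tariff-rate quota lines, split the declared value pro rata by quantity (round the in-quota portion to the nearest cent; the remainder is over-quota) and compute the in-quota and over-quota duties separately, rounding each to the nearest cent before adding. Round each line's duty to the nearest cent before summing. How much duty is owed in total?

Line 1 (K-865, Zorland, 3,864 units, €107,110.08):
Base rate for K-865 is 12%.
Origin Zorland qualifies under the Fenay–Zorland agreement and K-865 is covered: preferential rate 8% applies instead.
Duty = €107,110.08 × 8% = €8,568.81.
Line 2 (A-278, Karar, 2,081 kg, €478,484.33):
Code A-278 is under a tariff-rate quota (threshold 892 kg). In-quota: 892 kg at 6.5%; over-quota: 1,189 kg at 35.5%.
Pro-rata value split: in-quota = €478,484.33 × 892/2,081 = €205,097.56; over-quota = €478,484.33 − €205,097.56 = €273,386.77.
In-quota duty = €205,097.56 × 6.5% = €13,331.34. Over-quota duty = €273,386.77 × 35.5% = €97,052.30.
Line duty = €13,331.34 + €97,052.30 = €110,383.64.
Line 3 (N-205, Karar, 3,447 units, €66,768.39):
Base rate for N-205 is 19% + €1.36/unit.
N-205 has an FTA preferential rate, but origin Karar is not Zorland; base rate stands.
Additional duty on N-205 from Karar: +7.7%. Applied ad valorem rate: 19% + 7.7% = 26.7%.
Duty = €66,768.39 × 26.7% + 3,447 × €1.36 = €22,515.08.
Total = €8,568.81 + €110,383.64 + €22,515.08 = €141,467.53.

€141,467.53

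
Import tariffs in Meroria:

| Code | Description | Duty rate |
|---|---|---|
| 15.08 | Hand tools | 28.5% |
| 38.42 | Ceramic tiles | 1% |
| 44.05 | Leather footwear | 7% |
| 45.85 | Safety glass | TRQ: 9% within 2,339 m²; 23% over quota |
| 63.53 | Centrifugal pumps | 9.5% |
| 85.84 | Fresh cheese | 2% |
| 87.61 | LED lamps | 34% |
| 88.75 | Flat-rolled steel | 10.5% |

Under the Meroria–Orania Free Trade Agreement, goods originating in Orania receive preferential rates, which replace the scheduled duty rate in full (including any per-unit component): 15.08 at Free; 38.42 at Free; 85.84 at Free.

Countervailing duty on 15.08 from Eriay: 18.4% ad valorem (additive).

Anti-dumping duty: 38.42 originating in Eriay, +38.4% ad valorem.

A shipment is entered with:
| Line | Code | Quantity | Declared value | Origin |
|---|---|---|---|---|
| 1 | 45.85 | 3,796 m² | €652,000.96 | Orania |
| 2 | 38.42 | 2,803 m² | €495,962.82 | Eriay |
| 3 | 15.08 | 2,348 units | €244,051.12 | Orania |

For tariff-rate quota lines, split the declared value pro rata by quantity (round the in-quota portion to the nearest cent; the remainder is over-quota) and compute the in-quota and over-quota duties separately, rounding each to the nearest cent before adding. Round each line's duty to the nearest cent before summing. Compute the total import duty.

€289,125.04

Line 1 (45.85, Orania, 3,796 m², €652,000.96):
Code 45.85 is under a tariff-rate quota (threshold 2,339 m²). In-quota: 2,339 m² at 9%; over-quota: 1,457 m² at 23%.
Pro-rata value split: in-quota = €652,000.96 × 2,339/3,796 = €401,746.64; over-quota = €652,000.96 − €401,746.64 = €250,254.32.
In-quota duty = €401,746.64 × 9% = €36,157.20. Over-quota duty = €250,254.32 × 23% = €57,558.49.
Line duty = €36,157.20 + €57,558.49 = €93,715.69.
Line 2 (38.42, Eriay, 2,803 m², €495,962.82):
Base rate for 38.42 is 1%.
38.42 has an FTA preferential rate, but origin Eriay is not Orania; base rate stands.
Additional duty on 38.42 from Eriay: +38.4%. Applied ad valorem rate: 1% + 38.4% = 39.4%.
Duty = €495,962.82 × 39.4% = €195,409.35.
Line 3 (15.08, Orania, 2,348 units, €244,051.12):
Base rate for 15.08 is 28.5%.
Origin Orania qualifies under the Meroria–Orania agreement and 15.08 is covered: preferential rate Free applies instead.
The additional-duty order on 15.08 targets Eriay, not Orania; it does not apply.
Duty = €244,051.12 × 0% = €0.00.
Total = €93,715.69 + €195,409.35 + €0.00 = €289,125.04.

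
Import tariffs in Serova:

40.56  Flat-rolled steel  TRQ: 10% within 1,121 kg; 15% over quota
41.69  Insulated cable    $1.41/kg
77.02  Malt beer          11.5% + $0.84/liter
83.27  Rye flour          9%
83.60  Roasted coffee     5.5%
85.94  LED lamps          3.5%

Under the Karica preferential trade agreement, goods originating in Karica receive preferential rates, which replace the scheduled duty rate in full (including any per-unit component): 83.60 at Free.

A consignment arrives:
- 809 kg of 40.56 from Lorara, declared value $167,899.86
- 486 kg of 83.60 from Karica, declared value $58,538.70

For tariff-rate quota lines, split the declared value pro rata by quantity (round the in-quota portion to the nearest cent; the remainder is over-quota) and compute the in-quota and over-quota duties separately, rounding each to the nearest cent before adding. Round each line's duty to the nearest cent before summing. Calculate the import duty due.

$16,789.99

Line 1 (40.56, Lorara, 809 kg, $167,899.86):
Code 40.56 is under a tariff-rate quota (threshold 1,121 kg). Quantity 809 kg is within the quota, so the in-quota rate 10% applies to the full value.
Duty = $167,899.86 × 10% = $16,789.99.
Line 2 (83.60, Karica, 486 kg, $58,538.70):
Base rate for 83.60 is 5.5%.
Origin Karica qualifies under the Serova–Karica agreement and 83.60 is covered: preferential rate Free applies instead.
Duty = $58,538.70 × 0% = $0.00.
Total = $16,789.99 + $0.00 = $16,789.99.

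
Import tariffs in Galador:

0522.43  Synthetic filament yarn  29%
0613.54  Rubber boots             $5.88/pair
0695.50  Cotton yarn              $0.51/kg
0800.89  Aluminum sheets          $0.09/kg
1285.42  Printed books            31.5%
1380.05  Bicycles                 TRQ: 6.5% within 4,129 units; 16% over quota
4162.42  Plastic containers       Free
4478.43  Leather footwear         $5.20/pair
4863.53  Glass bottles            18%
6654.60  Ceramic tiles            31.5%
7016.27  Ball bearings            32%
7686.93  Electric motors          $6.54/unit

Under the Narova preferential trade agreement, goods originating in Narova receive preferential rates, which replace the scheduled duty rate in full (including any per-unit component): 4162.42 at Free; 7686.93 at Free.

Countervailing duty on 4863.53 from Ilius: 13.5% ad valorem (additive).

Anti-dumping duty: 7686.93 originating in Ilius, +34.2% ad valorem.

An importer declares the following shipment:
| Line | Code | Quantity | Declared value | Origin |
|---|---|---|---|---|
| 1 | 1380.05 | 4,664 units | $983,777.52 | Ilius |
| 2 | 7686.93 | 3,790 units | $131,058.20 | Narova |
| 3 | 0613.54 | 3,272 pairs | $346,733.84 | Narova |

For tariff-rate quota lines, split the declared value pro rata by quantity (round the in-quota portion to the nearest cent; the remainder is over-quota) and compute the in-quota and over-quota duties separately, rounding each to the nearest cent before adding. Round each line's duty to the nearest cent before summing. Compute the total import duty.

$93,905.42

Line 1 (1380.05, Ilius, 4,664 units, $983,777.52):
Code 1380.05 is under a tariff-rate quota (threshold 4,129 units). In-quota: 4,129 units at 6.5%; over-quota: 535 units at 16%.
Pro-rata value split: in-quota = $983,777.52 × 4,129/4,664 = $870,929.97; over-quota = $983,777.52 − $870,929.97 = $112,847.55.
In-quota duty = $870,929.97 × 6.5% = $56,610.45. Over-quota duty = $112,847.55 × 16% = $18,055.61.
Line duty = $56,610.45 + $18,055.61 = $74,666.06.
Line 2 (7686.93, Narova, 3,790 units, $131,058.20):
Base rate for 7686.93 is $6.54/unit.
Origin Narova qualifies under the Galador–Narova agreement and 7686.93 is covered: preferential rate Free applies instead.
The additional-duty order on 7686.93 targets Ilius, not Narova; it does not apply.
Duty = $131,058.20 × 0% = $0.00.
Line 3 (0613.54, Narova, 3,272 pairs, $346,733.84):
Base rate for 0613.54 is $5.88/pair.
Origin Narova is the FTA partner but 0613.54 is not on the preference list; base rate stands.
Duty = 3,272 × $5.88 = $19,239.36.
Total = $74,666.06 + $0.00 + $19,239.36 = $93,905.42.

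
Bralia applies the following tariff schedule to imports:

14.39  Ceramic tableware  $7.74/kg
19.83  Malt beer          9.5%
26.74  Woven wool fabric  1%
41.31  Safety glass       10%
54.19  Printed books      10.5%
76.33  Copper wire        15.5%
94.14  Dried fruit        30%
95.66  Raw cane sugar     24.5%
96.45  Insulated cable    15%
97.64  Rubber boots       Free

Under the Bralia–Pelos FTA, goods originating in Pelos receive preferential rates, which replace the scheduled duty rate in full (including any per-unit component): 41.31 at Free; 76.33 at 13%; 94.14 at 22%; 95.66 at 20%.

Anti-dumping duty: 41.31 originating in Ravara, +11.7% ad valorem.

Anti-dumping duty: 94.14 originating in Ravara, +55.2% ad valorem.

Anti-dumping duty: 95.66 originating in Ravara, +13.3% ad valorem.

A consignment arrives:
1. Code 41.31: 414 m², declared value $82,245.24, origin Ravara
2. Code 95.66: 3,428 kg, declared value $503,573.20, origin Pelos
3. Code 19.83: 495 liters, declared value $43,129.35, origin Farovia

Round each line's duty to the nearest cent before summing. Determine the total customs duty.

Line 1 (41.31, Ravara, 414 m², $82,245.24):
Base rate for 41.31 is 10%.
41.31 has an FTA preferential rate, but origin Ravara is not Pelos; base rate stands.
Additional duty on 41.31 from Ravara: +11.7%. Applied ad valorem rate: 10% + 11.7% = 21.7%.
Duty = $82,245.24 × 21.7% = $17,847.22.
Line 2 (95.66, Pelos, 3,428 kg, $503,573.20):
Base rate for 95.66 is 24.5%.
Origin Pelos qualifies under the Bralia–Pelos agreement and 95.66 is covered: preferential rate 20% applies instead.
The additional-duty order on 95.66 targets Ravara, not Pelos; it does not apply.
Duty = $503,573.20 × 20% = $100,714.64.
Line 3 (19.83, Farovia, 495 liters, $43,129.35):
Base rate for 19.83 is 9.5%.
Duty = $43,129.35 × 9.5% = $4,097.29.
Total = $17,847.22 + $100,714.64 + $4,097.29 = $122,659.15.

$122,659.15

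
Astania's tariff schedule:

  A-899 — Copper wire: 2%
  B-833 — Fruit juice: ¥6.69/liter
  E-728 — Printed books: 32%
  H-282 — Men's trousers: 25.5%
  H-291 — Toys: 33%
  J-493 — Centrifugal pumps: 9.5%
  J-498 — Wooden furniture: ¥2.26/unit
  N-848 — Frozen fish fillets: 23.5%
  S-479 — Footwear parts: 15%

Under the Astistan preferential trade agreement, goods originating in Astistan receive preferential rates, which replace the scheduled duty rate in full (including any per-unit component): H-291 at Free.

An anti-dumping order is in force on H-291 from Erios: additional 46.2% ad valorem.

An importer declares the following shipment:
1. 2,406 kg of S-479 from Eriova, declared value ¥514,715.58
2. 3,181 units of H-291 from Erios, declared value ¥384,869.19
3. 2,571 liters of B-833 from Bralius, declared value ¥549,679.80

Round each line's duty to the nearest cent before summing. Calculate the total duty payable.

¥399,223.73

Line 1 (S-479, Eriova, 2,406 kg, ¥514,715.58):
Base rate for S-479 is 15%.
Duty = ¥514,715.58 × 15% = ¥77,207.34.
Line 2 (H-291, Erios, 3,181 units, ¥384,869.19):
Base rate for H-291 is 33%.
H-291 has an FTA preferential rate, but origin Erios is not Astistan; base rate stands.
Additional duty on H-291 from Erios: +46.2%. Applied ad valorem rate: 33% + 46.2% = 79.2%.
Duty = ¥384,869.19 × 79.2% = ¥304,816.40.
Line 3 (B-833, Bralius, 2,571 liters, ¥549,679.80):
Base rate for B-833 is ¥6.69/liter.
Duty = 2,571 × ¥6.69 = ¥17,199.99.
Total = ¥77,207.34 + ¥304,816.40 + ¥17,199.99 = ¥399,223.73.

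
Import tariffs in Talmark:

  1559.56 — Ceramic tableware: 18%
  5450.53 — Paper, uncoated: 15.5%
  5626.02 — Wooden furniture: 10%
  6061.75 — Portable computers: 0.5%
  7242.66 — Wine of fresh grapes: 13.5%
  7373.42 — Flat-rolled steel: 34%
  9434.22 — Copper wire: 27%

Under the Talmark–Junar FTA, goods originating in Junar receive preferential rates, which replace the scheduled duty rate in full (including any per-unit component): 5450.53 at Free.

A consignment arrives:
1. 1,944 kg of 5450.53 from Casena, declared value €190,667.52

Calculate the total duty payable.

€29,553.47

Line 1 (5450.53, Casena, 1,944 kg, €190,667.52):
Base rate for 5450.53 is 15.5%.
5450.53 has an FTA preferential rate, but origin Casena is not Junar; base rate stands.
Duty = €190,667.52 × 15.5% = €29,553.47.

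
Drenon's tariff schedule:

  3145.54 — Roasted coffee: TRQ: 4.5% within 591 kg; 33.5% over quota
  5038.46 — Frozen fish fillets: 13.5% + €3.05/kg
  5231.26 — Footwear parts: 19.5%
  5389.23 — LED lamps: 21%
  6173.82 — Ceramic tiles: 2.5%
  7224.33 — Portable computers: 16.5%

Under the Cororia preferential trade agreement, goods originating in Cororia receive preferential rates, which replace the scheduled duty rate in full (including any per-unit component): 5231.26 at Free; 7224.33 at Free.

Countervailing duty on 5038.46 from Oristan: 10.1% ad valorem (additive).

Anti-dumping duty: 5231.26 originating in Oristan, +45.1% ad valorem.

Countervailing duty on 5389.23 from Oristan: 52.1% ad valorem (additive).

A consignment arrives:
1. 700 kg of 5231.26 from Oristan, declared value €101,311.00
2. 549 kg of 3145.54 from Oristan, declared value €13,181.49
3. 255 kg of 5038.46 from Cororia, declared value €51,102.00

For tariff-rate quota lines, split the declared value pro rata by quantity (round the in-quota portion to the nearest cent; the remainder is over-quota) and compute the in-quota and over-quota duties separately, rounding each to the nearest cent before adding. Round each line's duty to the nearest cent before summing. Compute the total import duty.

€73,716.60

Line 1 (5231.26, Oristan, 700 kg, €101,311.00):
Base rate for 5231.26 is 19.5%.
5231.26 has an FTA preferential rate, but origin Oristan is not Cororia; base rate stands.
Additional duty on 5231.26 from Oristan: +45.1%. Applied ad valorem rate: 19.5% + 45.1% = 64.6%.
Duty = €101,311.00 × 64.6% = €65,446.91.
Line 2 (3145.54, Oristan, 549 kg, €13,181.49):
Code 3145.54 is under a tariff-rate quota (threshold 591 kg). Quantity 549 kg is within the quota, so the in-quota rate 4.5% applies to the full value.
Duty = €13,181.49 × 4.5% = €593.17.
Line 3 (5038.46, Cororia, 255 kg, €51,102.00):
Base rate for 5038.46 is 13.5% + €3.05/kg.
Origin Cororia is the FTA partner but 5038.46 is not on the preference list; base rate stands.
The additional-duty order on 5038.46 targets Oristan, not Cororia; it does not apply.
Duty = €51,102.00 × 13.5% + 255 × €3.05 = €7,676.52.
Total = €65,446.91 + €593.17 + €7,676.52 = €73,716.60.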